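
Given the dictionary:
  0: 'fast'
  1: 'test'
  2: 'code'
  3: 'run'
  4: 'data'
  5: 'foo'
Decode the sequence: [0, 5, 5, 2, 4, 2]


Look up each index in the dictionary:
  0 -> 'fast'
  5 -> 'foo'
  5 -> 'foo'
  2 -> 'code'
  4 -> 'data'
  2 -> 'code'

Decoded: "fast foo foo code data code"


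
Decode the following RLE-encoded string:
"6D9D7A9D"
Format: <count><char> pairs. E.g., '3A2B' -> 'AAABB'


Expanding each <count><char> pair:
  6D -> 'DDDDDD'
  9D -> 'DDDDDDDDD'
  7A -> 'AAAAAAA'
  9D -> 'DDDDDDDDD'

Decoded = DDDDDDDDDDDDDDDAAAAAAADDDDDDDDD


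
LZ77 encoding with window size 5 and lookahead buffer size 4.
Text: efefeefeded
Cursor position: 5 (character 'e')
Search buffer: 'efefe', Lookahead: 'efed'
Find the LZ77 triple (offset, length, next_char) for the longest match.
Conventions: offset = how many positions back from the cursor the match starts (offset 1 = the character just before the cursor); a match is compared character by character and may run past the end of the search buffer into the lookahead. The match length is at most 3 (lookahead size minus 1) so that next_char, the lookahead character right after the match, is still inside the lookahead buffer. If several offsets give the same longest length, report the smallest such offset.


Try each offset into the search buffer:
  offset=1 (pos 4, char 'e'): match length 1
  offset=2 (pos 3, char 'f'): match length 0
  offset=3 (pos 2, char 'e'): match length 3
  offset=4 (pos 1, char 'f'): match length 0
  offset=5 (pos 0, char 'e'): match length 3
Longest match has length 3, found at offsets 3, 5; take the smallest, offset 3.
next_char = character at position 5 + 3 = 8 -> 'd'

Best match: offset=3, length=3 (matching 'efe' starting at position 2)
LZ77 triple: (3, 3, 'd')


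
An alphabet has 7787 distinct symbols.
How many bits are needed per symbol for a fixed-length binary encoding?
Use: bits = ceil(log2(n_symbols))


log2(7787) = 12.9269
Bracket: 2^12 = 4096 < 7787 <= 2^13 = 8192
So ceil(log2(7787)) = 13

bits = ceil(log2(7787)) = ceil(12.9269) = 13 bits


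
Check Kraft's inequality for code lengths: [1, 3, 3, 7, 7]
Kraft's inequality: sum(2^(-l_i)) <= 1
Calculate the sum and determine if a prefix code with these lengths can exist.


Sum = 2^(-1) + 2^(-3) + 2^(-3) + 2^(-7) + 2^(-7)
    = 0.5 + 0.125 + 0.125 + 0.0078125 + 0.0078125
    = 98/128 = 0.765625
Since 0.765625 <= 1, Kraft's inequality IS satisfied.
A prefix code with these lengths CAN exist.

Kraft sum = 0.765625. Satisfied.


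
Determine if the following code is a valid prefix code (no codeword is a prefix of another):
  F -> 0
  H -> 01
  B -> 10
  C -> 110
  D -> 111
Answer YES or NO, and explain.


Checking each pair (does one codeword prefix another?):
  F='0' vs H='01': prefix -- VIOLATION

NO -- this is NOT a valid prefix code. F (0) is a prefix of H (01).


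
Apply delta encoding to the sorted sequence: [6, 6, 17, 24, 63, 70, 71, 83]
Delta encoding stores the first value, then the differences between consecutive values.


First value: 6
Deltas:
  6 - 6 = 0
  17 - 6 = 11
  24 - 17 = 7
  63 - 24 = 39
  70 - 63 = 7
  71 - 70 = 1
  83 - 71 = 12


Delta encoded: [6, 0, 11, 7, 39, 7, 1, 12]


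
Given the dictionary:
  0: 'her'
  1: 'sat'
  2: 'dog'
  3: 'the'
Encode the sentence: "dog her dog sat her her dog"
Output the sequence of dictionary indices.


Look up each word in the dictionary:
  'dog' -> 2
  'her' -> 0
  'dog' -> 2
  'sat' -> 1
  'her' -> 0
  'her' -> 0
  'dog' -> 2

Encoded: [2, 0, 2, 1, 0, 0, 2]


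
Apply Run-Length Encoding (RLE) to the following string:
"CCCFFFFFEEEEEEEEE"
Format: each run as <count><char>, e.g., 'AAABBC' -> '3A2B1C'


Scanning runs left to right:
  i=0: run of 'C' x 3 -> '3C'
  i=3: run of 'F' x 5 -> '5F'
  i=8: run of 'E' x 9 -> '9E'

RLE = 3C5F9E


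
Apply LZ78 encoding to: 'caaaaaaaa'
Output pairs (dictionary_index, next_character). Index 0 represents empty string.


LZ78 encoding steps:
Dictionary: {0: ''}
Step 1: w='' (idx 0), next='c' -> output (0, 'c'), add 'c' as idx 1
Step 2: w='' (idx 0), next='a' -> output (0, 'a'), add 'a' as idx 2
Step 3: w='a' (idx 2), next='a' -> output (2, 'a'), add 'aa' as idx 3
Step 4: w='aa' (idx 3), next='a' -> output (3, 'a'), add 'aaa' as idx 4
Step 5: w='aa' (idx 3), end of input -> output (3, '')


Encoded: [(0, 'c'), (0, 'a'), (2, 'a'), (3, 'a'), (3, '')]


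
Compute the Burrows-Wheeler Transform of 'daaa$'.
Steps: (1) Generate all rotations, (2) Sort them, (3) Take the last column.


Rotations (sorted):
  0: $daaa -> last char: a
  1: a$daa -> last char: a
  2: aa$da -> last char: a
  3: aaa$d -> last char: d
  4: daaa$ -> last char: $


BWT = aaad$


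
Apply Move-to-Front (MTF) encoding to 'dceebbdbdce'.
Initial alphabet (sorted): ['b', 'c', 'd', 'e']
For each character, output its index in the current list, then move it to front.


MTF encoding:
'd': index 2 in ['b', 'c', 'd', 'e'] -> ['d', 'b', 'c', 'e']
'c': index 2 in ['d', 'b', 'c', 'e'] -> ['c', 'd', 'b', 'e']
'e': index 3 in ['c', 'd', 'b', 'e'] -> ['e', 'c', 'd', 'b']
'e': index 0 in ['e', 'c', 'd', 'b'] -> ['e', 'c', 'd', 'b']
'b': index 3 in ['e', 'c', 'd', 'b'] -> ['b', 'e', 'c', 'd']
'b': index 0 in ['b', 'e', 'c', 'd'] -> ['b', 'e', 'c', 'd']
'd': index 3 in ['b', 'e', 'c', 'd'] -> ['d', 'b', 'e', 'c']
'b': index 1 in ['d', 'b', 'e', 'c'] -> ['b', 'd', 'e', 'c']
'd': index 1 in ['b', 'd', 'e', 'c'] -> ['d', 'b', 'e', 'c']
'c': index 3 in ['d', 'b', 'e', 'c'] -> ['c', 'd', 'b', 'e']
'e': index 3 in ['c', 'd', 'b', 'e'] -> ['e', 'c', 'd', 'b']


Output: [2, 2, 3, 0, 3, 0, 3, 1, 1, 3, 3]


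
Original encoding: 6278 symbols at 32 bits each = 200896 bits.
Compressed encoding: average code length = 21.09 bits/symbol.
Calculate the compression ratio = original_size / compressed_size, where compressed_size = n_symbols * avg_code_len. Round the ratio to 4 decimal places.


original_size = n_symbols * orig_bits = 6278 * 32 = 200896 bits
compressed_size = n_symbols * avg_code_len = 6278 * 21.09 = 132403.02 bits
ratio = original_size / compressed_size = 200896 / 132403.02 = 1.5173

Compression ratio = 1.5173


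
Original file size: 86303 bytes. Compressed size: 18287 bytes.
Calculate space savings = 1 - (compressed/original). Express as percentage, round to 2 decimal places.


ratio = compressed/original = 18287/86303 = 0.211893
savings = 1 - ratio = 1 - 0.211893 = 0.788107
as a percentage: 0.788107 * 100 = 78.81%

Space savings = 1 - 18287/86303 = 78.81%


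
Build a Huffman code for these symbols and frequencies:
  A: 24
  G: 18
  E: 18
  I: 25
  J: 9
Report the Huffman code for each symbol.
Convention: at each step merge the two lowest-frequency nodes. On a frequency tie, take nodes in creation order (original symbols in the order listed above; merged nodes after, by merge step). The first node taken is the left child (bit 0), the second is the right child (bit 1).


Huffman tree construction:
Step 1: Merge J(9) + G(18) = 27
Step 2: Merge E(18) + A(24) = 42
Step 3: Merge I(25) + (J+G)(27) = 52
Step 4: Merge (E+A)(42) + (I+(J+G))(52) = 94
Read each symbol's code off the tree from the root (left child = 0, right child = 1).

Codes:
  A: 01 (length 2)
  G: 111 (length 3)
  E: 00 (length 2)
  I: 10 (length 2)
  J: 110 (length 3)
Average code length: 215/94 = 2.2872 bits/symbol


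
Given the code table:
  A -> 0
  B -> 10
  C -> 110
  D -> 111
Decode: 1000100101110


Decoding:
10 -> B
0 -> A
0 -> A
10 -> B
0 -> A
10 -> B
111 -> D
0 -> A


Result: BAABABDA


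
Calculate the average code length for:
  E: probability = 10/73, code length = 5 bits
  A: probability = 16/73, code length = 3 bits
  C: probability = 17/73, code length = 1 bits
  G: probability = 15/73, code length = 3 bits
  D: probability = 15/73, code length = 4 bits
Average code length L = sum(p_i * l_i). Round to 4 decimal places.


Weighted contributions p_i * l_i:
  E: (10/73) * 5 = 50/73
  A: (16/73) * 3 = 48/73
  C: (17/73) * 1 = 17/73
  G: (15/73) * 3 = 45/73
  D: (15/73) * 4 = 60/73
Sum = (50 + 48 + 17 + 45 + 60)/73 = 220/73

L = 220/73 = 3.0137 bits/symbol


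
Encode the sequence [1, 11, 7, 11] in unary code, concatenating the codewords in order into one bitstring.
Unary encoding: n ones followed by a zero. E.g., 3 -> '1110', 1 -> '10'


Encode each number as n ones followed by a terminating 0:
  1 -> 10 (2 bits)
  11 -> 111111111110 (12 bits)
  7 -> 11111110 (8 bits)
  11 -> 111111111110 (12 bits)
Total length = 2 + 12 + 8 + 12 = 34 bits.

Unary([1, 11, 7, 11]) = 1011111111111011111110111111111110 (34 bits)


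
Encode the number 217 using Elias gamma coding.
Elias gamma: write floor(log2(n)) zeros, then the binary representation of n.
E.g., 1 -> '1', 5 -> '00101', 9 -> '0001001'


num_bits = floor(log2(217)) + 1 = 8
leading_zeros = num_bits - 1 = 7
binary(217) = 11011001

Elias gamma(217) = '0000000' + '11011001' = 000000011011001 (15 bits)


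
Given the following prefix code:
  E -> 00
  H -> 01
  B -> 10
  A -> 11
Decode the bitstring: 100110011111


Decoding step by step:
Bits 10 -> B
Bits 01 -> H
Bits 10 -> B
Bits 01 -> H
Bits 11 -> A
Bits 11 -> A


Decoded message: BHBHAA


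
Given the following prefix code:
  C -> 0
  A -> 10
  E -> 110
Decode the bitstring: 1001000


Decoding step by step:
Bits 10 -> A
Bits 0 -> C
Bits 10 -> A
Bits 0 -> C
Bits 0 -> C


Decoded message: ACACC


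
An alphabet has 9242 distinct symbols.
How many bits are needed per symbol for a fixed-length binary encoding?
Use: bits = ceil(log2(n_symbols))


log2(9242) = 13.174
Bracket: 2^13 = 8192 < 9242 <= 2^14 = 16384
So ceil(log2(9242)) = 14

bits = ceil(log2(9242)) = ceil(13.174) = 14 bits


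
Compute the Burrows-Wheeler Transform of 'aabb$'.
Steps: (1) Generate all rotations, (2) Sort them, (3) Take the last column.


Rotations (sorted):
  0: $aabb -> last char: b
  1: aabb$ -> last char: $
  2: abb$a -> last char: a
  3: b$aab -> last char: b
  4: bb$aa -> last char: a


BWT = b$aba


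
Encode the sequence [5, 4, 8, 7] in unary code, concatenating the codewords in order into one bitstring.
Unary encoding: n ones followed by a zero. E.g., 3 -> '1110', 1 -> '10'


Encode each number as n ones followed by a terminating 0:
  5 -> 111110 (6 bits)
  4 -> 11110 (5 bits)
  8 -> 111111110 (9 bits)
  7 -> 11111110 (8 bits)
Total length = 6 + 5 + 9 + 8 = 28 bits.

Unary([5, 4, 8, 7]) = 1111101111011111111011111110 (28 bits)


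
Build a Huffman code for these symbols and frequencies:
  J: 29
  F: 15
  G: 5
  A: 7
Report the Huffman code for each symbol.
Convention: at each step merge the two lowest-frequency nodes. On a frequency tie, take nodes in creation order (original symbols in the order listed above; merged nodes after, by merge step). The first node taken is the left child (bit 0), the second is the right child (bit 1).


Huffman tree construction:
Step 1: Merge G(5) + A(7) = 12
Step 2: Merge (G+A)(12) + F(15) = 27
Step 3: Merge ((G+A)+F)(27) + J(29) = 56
Read each symbol's code off the tree from the root (left child = 0, right child = 1).

Codes:
  J: 1 (length 1)
  F: 01 (length 2)
  G: 000 (length 3)
  A: 001 (length 3)
Average code length: 95/56 = 1.6964 bits/symbol


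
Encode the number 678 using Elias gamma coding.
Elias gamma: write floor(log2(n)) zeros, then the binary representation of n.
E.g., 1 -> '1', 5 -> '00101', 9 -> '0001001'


num_bits = floor(log2(678)) + 1 = 10
leading_zeros = num_bits - 1 = 9
binary(678) = 1010100110

Elias gamma(678) = '000000000' + '1010100110' = 0000000001010100110 (19 bits)


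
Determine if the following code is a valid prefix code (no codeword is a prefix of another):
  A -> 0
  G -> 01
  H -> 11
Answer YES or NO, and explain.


Checking each pair (does one codeword prefix another?):
  A='0' vs G='01': prefix -- VIOLATION

NO -- this is NOT a valid prefix code. A (0) is a prefix of G (01).


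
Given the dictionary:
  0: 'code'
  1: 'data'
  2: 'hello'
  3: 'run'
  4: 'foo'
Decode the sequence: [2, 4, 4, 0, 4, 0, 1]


Look up each index in the dictionary:
  2 -> 'hello'
  4 -> 'foo'
  4 -> 'foo'
  0 -> 'code'
  4 -> 'foo'
  0 -> 'code'
  1 -> 'data'

Decoded: "hello foo foo code foo code data"


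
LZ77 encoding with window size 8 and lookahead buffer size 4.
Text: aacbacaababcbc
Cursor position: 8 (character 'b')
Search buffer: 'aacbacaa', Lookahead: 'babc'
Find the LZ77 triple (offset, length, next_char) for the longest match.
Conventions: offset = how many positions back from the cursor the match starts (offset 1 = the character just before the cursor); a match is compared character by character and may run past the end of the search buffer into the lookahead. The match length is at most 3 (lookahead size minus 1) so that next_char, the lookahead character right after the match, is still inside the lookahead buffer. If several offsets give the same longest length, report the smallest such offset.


Try each offset into the search buffer:
  offset=1 (pos 7, char 'a'): match length 0
  offset=2 (pos 6, char 'a'): match length 0
  offset=3 (pos 5, char 'c'): match length 0
  offset=4 (pos 4, char 'a'): match length 0
  offset=5 (pos 3, char 'b'): match length 2
  offset=6 (pos 2, char 'c'): match length 0
  offset=7 (pos 1, char 'a'): match length 0
  offset=8 (pos 0, char 'a'): match length 0
Longest match has length 2 at offset 5.
next_char = character at position 8 + 2 = 10 -> 'b'

Best match: offset=5, length=2 (matching 'ba' starting at position 3)
LZ77 triple: (5, 2, 'b')


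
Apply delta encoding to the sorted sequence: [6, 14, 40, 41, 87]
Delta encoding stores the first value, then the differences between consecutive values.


First value: 6
Deltas:
  14 - 6 = 8
  40 - 14 = 26
  41 - 40 = 1
  87 - 41 = 46


Delta encoded: [6, 8, 26, 1, 46]


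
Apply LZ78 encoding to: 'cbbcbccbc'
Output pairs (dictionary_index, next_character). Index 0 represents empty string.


LZ78 encoding steps:
Dictionary: {0: ''}
Step 1: w='' (idx 0), next='c' -> output (0, 'c'), add 'c' as idx 1
Step 2: w='' (idx 0), next='b' -> output (0, 'b'), add 'b' as idx 2
Step 3: w='b' (idx 2), next='c' -> output (2, 'c'), add 'bc' as idx 3
Step 4: w='bc' (idx 3), next='c' -> output (3, 'c'), add 'bcc' as idx 4
Step 5: w='bc' (idx 3), end of input -> output (3, '')


Encoded: [(0, 'c'), (0, 'b'), (2, 'c'), (3, 'c'), (3, '')]


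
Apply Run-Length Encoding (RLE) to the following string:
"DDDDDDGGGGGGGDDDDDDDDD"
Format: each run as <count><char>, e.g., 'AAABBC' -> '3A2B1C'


Scanning runs left to right:
  i=0: run of 'D' x 6 -> '6D'
  i=6: run of 'G' x 7 -> '7G'
  i=13: run of 'D' x 9 -> '9D'

RLE = 6D7G9D


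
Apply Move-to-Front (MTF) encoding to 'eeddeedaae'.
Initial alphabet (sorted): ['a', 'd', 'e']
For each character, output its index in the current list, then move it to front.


MTF encoding:
'e': index 2 in ['a', 'd', 'e'] -> ['e', 'a', 'd']
'e': index 0 in ['e', 'a', 'd'] -> ['e', 'a', 'd']
'd': index 2 in ['e', 'a', 'd'] -> ['d', 'e', 'a']
'd': index 0 in ['d', 'e', 'a'] -> ['d', 'e', 'a']
'e': index 1 in ['d', 'e', 'a'] -> ['e', 'd', 'a']
'e': index 0 in ['e', 'd', 'a'] -> ['e', 'd', 'a']
'd': index 1 in ['e', 'd', 'a'] -> ['d', 'e', 'a']
'a': index 2 in ['d', 'e', 'a'] -> ['a', 'd', 'e']
'a': index 0 in ['a', 'd', 'e'] -> ['a', 'd', 'e']
'e': index 2 in ['a', 'd', 'e'] -> ['e', 'a', 'd']


Output: [2, 0, 2, 0, 1, 0, 1, 2, 0, 2]


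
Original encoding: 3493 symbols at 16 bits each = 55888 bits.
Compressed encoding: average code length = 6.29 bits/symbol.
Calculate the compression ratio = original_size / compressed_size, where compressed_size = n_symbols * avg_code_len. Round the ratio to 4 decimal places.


original_size = n_symbols * orig_bits = 3493 * 16 = 55888 bits
compressed_size = n_symbols * avg_code_len = 3493 * 6.29 = 21970.97 bits
ratio = original_size / compressed_size = 55888 / 21970.97 = 2.5437

Compression ratio = 2.5437


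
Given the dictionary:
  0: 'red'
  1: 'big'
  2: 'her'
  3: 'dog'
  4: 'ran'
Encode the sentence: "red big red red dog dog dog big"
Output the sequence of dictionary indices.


Look up each word in the dictionary:
  'red' -> 0
  'big' -> 1
  'red' -> 0
  'red' -> 0
  'dog' -> 3
  'dog' -> 3
  'dog' -> 3
  'big' -> 1

Encoded: [0, 1, 0, 0, 3, 3, 3, 1]


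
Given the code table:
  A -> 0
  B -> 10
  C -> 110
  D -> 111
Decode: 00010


Decoding:
0 -> A
0 -> A
0 -> A
10 -> B


Result: AAAB


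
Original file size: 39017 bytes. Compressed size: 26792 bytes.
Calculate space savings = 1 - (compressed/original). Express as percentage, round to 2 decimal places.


ratio = compressed/original = 26792/39017 = 0.686675
savings = 1 - ratio = 1 - 0.686675 = 0.313325
as a percentage: 0.313325 * 100 = 31.33%

Space savings = 1 - 26792/39017 = 31.33%


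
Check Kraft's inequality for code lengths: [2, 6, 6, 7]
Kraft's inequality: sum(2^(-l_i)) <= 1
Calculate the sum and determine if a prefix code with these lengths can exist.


Sum = 2^(-2) + 2^(-6) + 2^(-6) + 2^(-7)
    = 0.25 + 0.015625 + 0.015625 + 0.0078125
    = 37/128 = 0.2890625
Since 0.2890625 <= 1, Kraft's inequality IS satisfied.
A prefix code with these lengths CAN exist.

Kraft sum = 0.2890625. Satisfied.


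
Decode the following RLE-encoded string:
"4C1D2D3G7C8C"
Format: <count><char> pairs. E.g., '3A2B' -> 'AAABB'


Expanding each <count><char> pair:
  4C -> 'CCCC'
  1D -> 'D'
  2D -> 'DD'
  3G -> 'GGG'
  7C -> 'CCCCCCC'
  8C -> 'CCCCCCCC'

Decoded = CCCCDDDGGGCCCCCCCCCCCCCCC


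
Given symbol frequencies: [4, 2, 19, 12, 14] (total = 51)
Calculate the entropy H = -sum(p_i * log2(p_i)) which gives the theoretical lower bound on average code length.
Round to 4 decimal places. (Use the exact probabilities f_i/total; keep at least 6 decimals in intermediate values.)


Per-symbol terms -p_i * log2(p_i) with p_i = f_i/51:
  p = 4/51 = 0.078431: log2(p) = -3.672425, -p*log2(p) = 0.288033
  p = 2/51 = 0.039216: log2(p) = -4.672425, -p*log2(p) = 0.183232
  p = 19/51 = 0.372549: log2(p) = -1.424498, -p*log2(p) = 0.530695
  p = 12/51 = 0.235294: log2(p) = -2.087463, -p*log2(p) = 0.491168
  p = 14/51 = 0.274510: log2(p) = -1.865070, -p*log2(p) = 0.511980
H = 0.288033 + 0.183232 + 0.530695 + 0.491168 + 0.511980 = 2.005108

H = 2.0051 bits/symbol


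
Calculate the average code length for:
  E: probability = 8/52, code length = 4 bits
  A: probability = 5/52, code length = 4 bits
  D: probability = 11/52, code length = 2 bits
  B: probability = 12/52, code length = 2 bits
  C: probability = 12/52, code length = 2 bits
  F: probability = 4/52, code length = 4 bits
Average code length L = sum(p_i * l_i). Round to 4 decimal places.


Weighted contributions p_i * l_i:
  E: (8/52) * 4 = 32/52
  A: (5/52) * 4 = 20/52
  D: (11/52) * 2 = 22/52
  B: (12/52) * 2 = 24/52
  C: (12/52) * 2 = 24/52
  F: (4/52) * 4 = 16/52
Sum = (32 + 20 + 22 + 24 + 24 + 16)/52 = 138/52

L = 138/52 = 2.6538 bits/symbol


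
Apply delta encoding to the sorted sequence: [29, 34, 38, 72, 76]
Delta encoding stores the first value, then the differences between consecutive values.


First value: 29
Deltas:
  34 - 29 = 5
  38 - 34 = 4
  72 - 38 = 34
  76 - 72 = 4


Delta encoded: [29, 5, 4, 34, 4]


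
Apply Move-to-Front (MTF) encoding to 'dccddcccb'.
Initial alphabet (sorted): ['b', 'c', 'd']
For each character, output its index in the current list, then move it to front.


MTF encoding:
'd': index 2 in ['b', 'c', 'd'] -> ['d', 'b', 'c']
'c': index 2 in ['d', 'b', 'c'] -> ['c', 'd', 'b']
'c': index 0 in ['c', 'd', 'b'] -> ['c', 'd', 'b']
'd': index 1 in ['c', 'd', 'b'] -> ['d', 'c', 'b']
'd': index 0 in ['d', 'c', 'b'] -> ['d', 'c', 'b']
'c': index 1 in ['d', 'c', 'b'] -> ['c', 'd', 'b']
'c': index 0 in ['c', 'd', 'b'] -> ['c', 'd', 'b']
'c': index 0 in ['c', 'd', 'b'] -> ['c', 'd', 'b']
'b': index 2 in ['c', 'd', 'b'] -> ['b', 'c', 'd']


Output: [2, 2, 0, 1, 0, 1, 0, 0, 2]


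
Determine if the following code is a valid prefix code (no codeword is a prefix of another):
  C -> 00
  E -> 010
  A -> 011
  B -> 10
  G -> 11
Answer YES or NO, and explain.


Checking each pair (does one codeword prefix another?):
  C='00' vs E='010': no prefix
  C='00' vs A='011': no prefix
  C='00' vs B='10': no prefix
  C='00' vs G='11': no prefix
  E='010' vs C='00': no prefix
  E='010' vs A='011': no prefix
  E='010' vs B='10': no prefix
  E='010' vs G='11': no prefix
  A='011' vs C='00': no prefix
  A='011' vs E='010': no prefix
  A='011' vs B='10': no prefix
  A='011' vs G='11': no prefix
  B='10' vs C='00': no prefix
  B='10' vs E='010': no prefix
  B='10' vs A='011': no prefix
  B='10' vs G='11': no prefix
  G='11' vs C='00': no prefix
  G='11' vs E='010': no prefix
  G='11' vs A='011': no prefix
  G='11' vs B='10': no prefix
No violation found over all pairs.

YES -- this is a valid prefix code. No codeword is a prefix of any other codeword.


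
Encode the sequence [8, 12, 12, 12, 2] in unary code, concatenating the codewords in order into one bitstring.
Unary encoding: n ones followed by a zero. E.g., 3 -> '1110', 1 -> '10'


Encode each number as n ones followed by a terminating 0:
  8 -> 111111110 (9 bits)
  12 -> 1111111111110 (13 bits)
  12 -> 1111111111110 (13 bits)
  12 -> 1111111111110 (13 bits)
  2 -> 110 (3 bits)
Total length = 9 + 13 + 13 + 13 + 3 = 51 bits.

Unary([8, 12, 12, 12, 2]) = 111111110111111111111011111111111101111111111110110 (51 bits)


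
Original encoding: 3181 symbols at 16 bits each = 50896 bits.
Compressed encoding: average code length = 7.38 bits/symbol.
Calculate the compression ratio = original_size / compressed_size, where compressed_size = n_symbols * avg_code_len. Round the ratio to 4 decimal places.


original_size = n_symbols * orig_bits = 3181 * 16 = 50896 bits
compressed_size = n_symbols * avg_code_len = 3181 * 7.38 = 23475.78 bits
ratio = original_size / compressed_size = 50896 / 23475.78 = 2.168

Compression ratio = 2.168


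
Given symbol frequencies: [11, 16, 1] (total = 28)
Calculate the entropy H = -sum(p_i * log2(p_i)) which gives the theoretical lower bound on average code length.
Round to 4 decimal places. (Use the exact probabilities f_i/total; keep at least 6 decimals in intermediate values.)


Per-symbol terms -p_i * log2(p_i) with p_i = f_i/28:
  p = 11/28 = 0.392857: log2(p) = -1.347923, -p*log2(p) = 0.529541
  p = 16/28 = 0.571429: log2(p) = -0.807355, -p*log2(p) = 0.461346
  p = 1/28 = 0.035714: log2(p) = -4.807355, -p*log2(p) = 0.171691
H = 0.529541 + 0.461346 + 0.171691 = 1.162578

H = 1.1626 bits/symbol


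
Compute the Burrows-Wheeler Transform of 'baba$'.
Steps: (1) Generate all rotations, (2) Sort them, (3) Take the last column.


Rotations (sorted):
  0: $baba -> last char: a
  1: a$bab -> last char: b
  2: aba$b -> last char: b
  3: ba$ba -> last char: a
  4: baba$ -> last char: $


BWT = abba$


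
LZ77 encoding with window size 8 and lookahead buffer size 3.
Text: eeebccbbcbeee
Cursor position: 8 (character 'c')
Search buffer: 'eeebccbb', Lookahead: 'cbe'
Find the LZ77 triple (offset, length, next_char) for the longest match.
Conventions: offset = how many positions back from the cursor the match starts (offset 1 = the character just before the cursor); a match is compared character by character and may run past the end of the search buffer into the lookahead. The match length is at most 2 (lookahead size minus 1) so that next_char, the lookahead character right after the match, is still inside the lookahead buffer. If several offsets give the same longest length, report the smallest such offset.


Try each offset into the search buffer:
  offset=1 (pos 7, char 'b'): match length 0
  offset=2 (pos 6, char 'b'): match length 0
  offset=3 (pos 5, char 'c'): match length 2
  offset=4 (pos 4, char 'c'): match length 1
  offset=5 (pos 3, char 'b'): match length 0
  offset=6 (pos 2, char 'e'): match length 0
  offset=7 (pos 1, char 'e'): match length 0
  offset=8 (pos 0, char 'e'): match length 0
Longest match has length 2 at offset 3.
next_char = character at position 8 + 2 = 10 -> 'e'

Best match: offset=3, length=2 (matching 'cb' starting at position 5)
LZ77 triple: (3, 2, 'e')


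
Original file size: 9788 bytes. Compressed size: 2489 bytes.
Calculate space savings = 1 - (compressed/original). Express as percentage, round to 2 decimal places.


ratio = compressed/original = 2489/9788 = 0.254291
savings = 1 - ratio = 1 - 0.254291 = 0.745709
as a percentage: 0.745709 * 100 = 74.57%

Space savings = 1 - 2489/9788 = 74.57%


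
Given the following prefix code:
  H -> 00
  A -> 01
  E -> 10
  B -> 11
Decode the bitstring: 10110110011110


Decoding step by step:
Bits 10 -> E
Bits 11 -> B
Bits 01 -> A
Bits 10 -> E
Bits 01 -> A
Bits 11 -> B
Bits 10 -> E


Decoded message: EBAEABE


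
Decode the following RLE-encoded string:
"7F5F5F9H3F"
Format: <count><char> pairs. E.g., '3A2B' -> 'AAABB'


Expanding each <count><char> pair:
  7F -> 'FFFFFFF'
  5F -> 'FFFFF'
  5F -> 'FFFFF'
  9H -> 'HHHHHHHHH'
  3F -> 'FFF'

Decoded = FFFFFFFFFFFFFFFFFHHHHHHHHHFFF


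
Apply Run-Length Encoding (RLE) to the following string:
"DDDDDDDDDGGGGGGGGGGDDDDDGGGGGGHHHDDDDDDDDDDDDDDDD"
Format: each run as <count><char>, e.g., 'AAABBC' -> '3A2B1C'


Scanning runs left to right:
  i=0: run of 'D' x 9 -> '9D'
  i=9: run of 'G' x 10 -> '10G'
  i=19: run of 'D' x 5 -> '5D'
  i=24: run of 'G' x 6 -> '6G'
  i=30: run of 'H' x 3 -> '3H'
  i=33: run of 'D' x 16 -> '16D'

RLE = 9D10G5D6G3H16D


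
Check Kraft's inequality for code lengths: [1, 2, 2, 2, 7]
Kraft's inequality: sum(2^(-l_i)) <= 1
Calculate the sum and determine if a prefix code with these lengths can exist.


Sum = 2^(-1) + 2^(-2) + 2^(-2) + 2^(-2) + 2^(-7)
    = 0.5 + 0.25 + 0.25 + 0.25 + 0.0078125
    = 161/128 = 1.2578125
Since 1.2578125 > 1, Kraft's inequality is NOT satisfied.
A prefix code with these lengths CANNOT exist.

Kraft sum = 1.2578125. Not satisfied.


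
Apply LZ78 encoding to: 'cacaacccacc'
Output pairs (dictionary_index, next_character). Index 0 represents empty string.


LZ78 encoding steps:
Dictionary: {0: ''}
Step 1: w='' (idx 0), next='c' -> output (0, 'c'), add 'c' as idx 1
Step 2: w='' (idx 0), next='a' -> output (0, 'a'), add 'a' as idx 2
Step 3: w='c' (idx 1), next='a' -> output (1, 'a'), add 'ca' as idx 3
Step 4: w='a' (idx 2), next='c' -> output (2, 'c'), add 'ac' as idx 4
Step 5: w='c' (idx 1), next='c' -> output (1, 'c'), add 'cc' as idx 5
Step 6: w='ac' (idx 4), next='c' -> output (4, 'c'), add 'acc' as idx 6


Encoded: [(0, 'c'), (0, 'a'), (1, 'a'), (2, 'c'), (1, 'c'), (4, 'c')]


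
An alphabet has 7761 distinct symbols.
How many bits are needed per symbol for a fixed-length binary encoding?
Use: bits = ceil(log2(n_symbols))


log2(7761) = 12.922
Bracket: 2^12 = 4096 < 7761 <= 2^13 = 8192
So ceil(log2(7761)) = 13

bits = ceil(log2(7761)) = ceil(12.922) = 13 bits


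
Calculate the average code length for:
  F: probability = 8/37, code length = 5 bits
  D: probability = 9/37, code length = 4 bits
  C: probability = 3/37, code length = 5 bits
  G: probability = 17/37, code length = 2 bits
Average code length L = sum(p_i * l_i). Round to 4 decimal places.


Weighted contributions p_i * l_i:
  F: (8/37) * 5 = 40/37
  D: (9/37) * 4 = 36/37
  C: (3/37) * 5 = 15/37
  G: (17/37) * 2 = 34/37
Sum = (40 + 36 + 15 + 34)/37 = 125/37

L = 125/37 = 3.3784 bits/symbol


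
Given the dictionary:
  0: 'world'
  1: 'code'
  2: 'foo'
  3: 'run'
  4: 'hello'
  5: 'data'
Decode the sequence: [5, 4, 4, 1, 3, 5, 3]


Look up each index in the dictionary:
  5 -> 'data'
  4 -> 'hello'
  4 -> 'hello'
  1 -> 'code'
  3 -> 'run'
  5 -> 'data'
  3 -> 'run'

Decoded: "data hello hello code run data run"


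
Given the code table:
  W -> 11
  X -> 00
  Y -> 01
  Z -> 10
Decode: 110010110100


Decoding:
11 -> W
00 -> X
10 -> Z
11 -> W
01 -> Y
00 -> X


Result: WXZWYX


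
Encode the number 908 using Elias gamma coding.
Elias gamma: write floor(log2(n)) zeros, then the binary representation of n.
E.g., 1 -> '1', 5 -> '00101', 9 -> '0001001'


num_bits = floor(log2(908)) + 1 = 10
leading_zeros = num_bits - 1 = 9
binary(908) = 1110001100

Elias gamma(908) = '000000000' + '1110001100' = 0000000001110001100 (19 bits)


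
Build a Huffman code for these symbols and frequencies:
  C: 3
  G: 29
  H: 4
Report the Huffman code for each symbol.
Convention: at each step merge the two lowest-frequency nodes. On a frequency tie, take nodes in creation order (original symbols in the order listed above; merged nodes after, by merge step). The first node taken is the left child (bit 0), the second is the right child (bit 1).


Huffman tree construction:
Step 1: Merge C(3) + H(4) = 7
Step 2: Merge (C+H)(7) + G(29) = 36
Read each symbol's code off the tree from the root (left child = 0, right child = 1).

Codes:
  C: 00 (length 2)
  G: 1 (length 1)
  H: 01 (length 2)
Average code length: 43/36 = 1.1944 bits/symbol


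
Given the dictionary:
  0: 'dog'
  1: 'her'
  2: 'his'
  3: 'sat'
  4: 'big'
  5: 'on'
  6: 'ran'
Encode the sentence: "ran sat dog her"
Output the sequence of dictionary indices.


Look up each word in the dictionary:
  'ran' -> 6
  'sat' -> 3
  'dog' -> 0
  'her' -> 1

Encoded: [6, 3, 0, 1]


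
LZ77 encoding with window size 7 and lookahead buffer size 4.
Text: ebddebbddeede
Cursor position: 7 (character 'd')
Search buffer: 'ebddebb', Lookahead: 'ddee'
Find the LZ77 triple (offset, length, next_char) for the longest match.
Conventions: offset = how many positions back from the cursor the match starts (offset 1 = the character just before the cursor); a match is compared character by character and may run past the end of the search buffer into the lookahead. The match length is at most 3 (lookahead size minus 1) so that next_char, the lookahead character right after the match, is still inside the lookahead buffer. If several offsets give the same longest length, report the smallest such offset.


Try each offset into the search buffer:
  offset=1 (pos 6, char 'b'): match length 0
  offset=2 (pos 5, char 'b'): match length 0
  offset=3 (pos 4, char 'e'): match length 0
  offset=4 (pos 3, char 'd'): match length 1
  offset=5 (pos 2, char 'd'): match length 3
  offset=6 (pos 1, char 'b'): match length 0
  offset=7 (pos 0, char 'e'): match length 0
Longest match has length 3 at offset 5.
next_char = character at position 7 + 3 = 10 -> 'e'

Best match: offset=5, length=3 (matching 'dde' starting at position 2)
LZ77 triple: (5, 3, 'e')


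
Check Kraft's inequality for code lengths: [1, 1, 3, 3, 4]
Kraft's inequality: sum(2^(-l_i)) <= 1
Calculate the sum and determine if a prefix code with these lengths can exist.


Sum = 2^(-1) + 2^(-1) + 2^(-3) + 2^(-3) + 2^(-4)
    = 0.5 + 0.5 + 0.125 + 0.125 + 0.0625
    = 21/16 = 1.3125
Since 1.3125 > 1, Kraft's inequality is NOT satisfied.
A prefix code with these lengths CANNOT exist.

Kraft sum = 1.3125. Not satisfied.


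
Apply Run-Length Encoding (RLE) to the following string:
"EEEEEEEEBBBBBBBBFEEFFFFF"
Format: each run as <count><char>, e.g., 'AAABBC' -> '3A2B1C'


Scanning runs left to right:
  i=0: run of 'E' x 8 -> '8E'
  i=8: run of 'B' x 8 -> '8B'
  i=16: run of 'F' x 1 -> '1F'
  i=17: run of 'E' x 2 -> '2E'
  i=19: run of 'F' x 5 -> '5F'

RLE = 8E8B1F2E5F


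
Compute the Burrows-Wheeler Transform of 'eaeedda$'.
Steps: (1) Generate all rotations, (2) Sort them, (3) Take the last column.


Rotations (sorted):
  0: $eaeedda -> last char: a
  1: a$eaeedd -> last char: d
  2: aeedda$e -> last char: e
  3: da$eaeed -> last char: d
  4: dda$eaee -> last char: e
  5: eaeedda$ -> last char: $
  6: edda$eae -> last char: e
  7: eedda$ea -> last char: a


BWT = adede$ea


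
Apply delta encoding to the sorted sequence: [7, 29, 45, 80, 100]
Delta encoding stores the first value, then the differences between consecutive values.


First value: 7
Deltas:
  29 - 7 = 22
  45 - 29 = 16
  80 - 45 = 35
  100 - 80 = 20


Delta encoded: [7, 22, 16, 35, 20]


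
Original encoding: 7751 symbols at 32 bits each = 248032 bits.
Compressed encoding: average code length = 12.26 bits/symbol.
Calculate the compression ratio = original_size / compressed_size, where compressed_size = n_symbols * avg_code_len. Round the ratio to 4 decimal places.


original_size = n_symbols * orig_bits = 7751 * 32 = 248032 bits
compressed_size = n_symbols * avg_code_len = 7751 * 12.26 = 95027.26 bits
ratio = original_size / compressed_size = 248032 / 95027.26 = 2.6101

Compression ratio = 2.6101


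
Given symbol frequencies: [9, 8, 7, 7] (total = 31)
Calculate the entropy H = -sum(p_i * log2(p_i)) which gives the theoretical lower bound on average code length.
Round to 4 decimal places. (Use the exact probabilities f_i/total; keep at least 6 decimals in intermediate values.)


Per-symbol terms -p_i * log2(p_i) with p_i = f_i/31:
  p = 9/31 = 0.290323: log2(p) = -1.784271, -p*log2(p) = 0.518014
  p = 8/31 = 0.258065: log2(p) = -1.954196, -p*log2(p) = 0.504309
  p = 7/31 = 0.225806: log2(p) = -2.146841, -p*log2(p) = 0.484771
  p = 7/31 = 0.225806: log2(p) = -2.146841, -p*log2(p) = 0.484771
H = 0.518014 + 0.504309 + 0.484771 + 0.484771 = 1.991865

H = 1.9919 bits/symbol


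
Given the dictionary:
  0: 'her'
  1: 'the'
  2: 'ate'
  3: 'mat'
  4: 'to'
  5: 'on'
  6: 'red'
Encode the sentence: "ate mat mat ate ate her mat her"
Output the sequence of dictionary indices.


Look up each word in the dictionary:
  'ate' -> 2
  'mat' -> 3
  'mat' -> 3
  'ate' -> 2
  'ate' -> 2
  'her' -> 0
  'mat' -> 3
  'her' -> 0

Encoded: [2, 3, 3, 2, 2, 0, 3, 0]


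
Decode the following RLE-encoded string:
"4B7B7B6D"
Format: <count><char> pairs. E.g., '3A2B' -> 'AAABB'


Expanding each <count><char> pair:
  4B -> 'BBBB'
  7B -> 'BBBBBBB'
  7B -> 'BBBBBBB'
  6D -> 'DDDDDD'

Decoded = BBBBBBBBBBBBBBBBBBDDDDDD


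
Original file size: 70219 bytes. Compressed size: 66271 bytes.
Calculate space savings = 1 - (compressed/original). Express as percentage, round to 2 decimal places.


ratio = compressed/original = 66271/70219 = 0.943776
savings = 1 - ratio = 1 - 0.943776 = 0.056224
as a percentage: 0.056224 * 100 = 5.62%

Space savings = 1 - 66271/70219 = 5.62%


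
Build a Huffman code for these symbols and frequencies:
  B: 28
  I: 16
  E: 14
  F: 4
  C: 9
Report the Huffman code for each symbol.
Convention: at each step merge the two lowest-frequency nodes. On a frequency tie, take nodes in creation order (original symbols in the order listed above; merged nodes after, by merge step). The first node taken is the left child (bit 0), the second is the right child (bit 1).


Huffman tree construction:
Step 1: Merge F(4) + C(9) = 13
Step 2: Merge (F+C)(13) + E(14) = 27
Step 3: Merge I(16) + ((F+C)+E)(27) = 43
Step 4: Merge B(28) + (I+((F+C)+E))(43) = 71
Read each symbol's code off the tree from the root (left child = 0, right child = 1).

Codes:
  B: 0 (length 1)
  I: 10 (length 2)
  E: 111 (length 3)
  F: 1100 (length 4)
  C: 1101 (length 4)
Average code length: 154/71 = 2.1690 bits/symbol


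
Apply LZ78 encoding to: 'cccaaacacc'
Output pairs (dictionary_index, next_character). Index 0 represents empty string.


LZ78 encoding steps:
Dictionary: {0: ''}
Step 1: w='' (idx 0), next='c' -> output (0, 'c'), add 'c' as idx 1
Step 2: w='c' (idx 1), next='c' -> output (1, 'c'), add 'cc' as idx 2
Step 3: w='' (idx 0), next='a' -> output (0, 'a'), add 'a' as idx 3
Step 4: w='a' (idx 3), next='a' -> output (3, 'a'), add 'aa' as idx 4
Step 5: w='c' (idx 1), next='a' -> output (1, 'a'), add 'ca' as idx 5
Step 6: w='cc' (idx 2), end of input -> output (2, '')


Encoded: [(0, 'c'), (1, 'c'), (0, 'a'), (3, 'a'), (1, 'a'), (2, '')]


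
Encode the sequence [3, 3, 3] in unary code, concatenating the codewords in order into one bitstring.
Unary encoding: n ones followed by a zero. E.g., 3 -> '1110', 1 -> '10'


Encode each number as n ones followed by a terminating 0:
  3 -> 1110 (4 bits)
  3 -> 1110 (4 bits)
  3 -> 1110 (4 bits)
Total length = 4 + 4 + 4 = 12 bits.

Unary([3, 3, 3]) = 111011101110 (12 bits)


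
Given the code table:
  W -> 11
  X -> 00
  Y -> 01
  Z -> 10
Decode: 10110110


Decoding:
10 -> Z
11 -> W
01 -> Y
10 -> Z


Result: ZWYZ


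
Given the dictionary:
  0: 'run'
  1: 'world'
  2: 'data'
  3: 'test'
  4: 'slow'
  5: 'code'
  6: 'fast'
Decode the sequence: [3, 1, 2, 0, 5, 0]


Look up each index in the dictionary:
  3 -> 'test'
  1 -> 'world'
  2 -> 'data'
  0 -> 'run'
  5 -> 'code'
  0 -> 'run'

Decoded: "test world data run code run"


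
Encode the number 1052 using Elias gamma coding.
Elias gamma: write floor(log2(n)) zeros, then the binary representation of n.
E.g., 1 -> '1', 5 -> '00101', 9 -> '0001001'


num_bits = floor(log2(1052)) + 1 = 11
leading_zeros = num_bits - 1 = 10
binary(1052) = 10000011100

Elias gamma(1052) = '0000000000' + '10000011100' = 000000000010000011100 (21 bits)


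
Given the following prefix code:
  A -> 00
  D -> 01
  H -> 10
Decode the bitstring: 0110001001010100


Decoding step by step:
Bits 01 -> D
Bits 10 -> H
Bits 00 -> A
Bits 10 -> H
Bits 01 -> D
Bits 01 -> D
Bits 01 -> D
Bits 00 -> A


Decoded message: DHAHDDDA


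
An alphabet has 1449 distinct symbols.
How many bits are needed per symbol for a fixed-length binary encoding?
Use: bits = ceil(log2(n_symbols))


log2(1449) = 10.5008
Bracket: 2^10 = 1024 < 1449 <= 2^11 = 2048
So ceil(log2(1449)) = 11

bits = ceil(log2(1449)) = ceil(10.5008) = 11 bits


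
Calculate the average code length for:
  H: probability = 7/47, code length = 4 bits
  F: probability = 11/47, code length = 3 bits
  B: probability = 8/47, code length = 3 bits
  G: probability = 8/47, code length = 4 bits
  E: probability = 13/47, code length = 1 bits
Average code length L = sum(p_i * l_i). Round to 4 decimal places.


Weighted contributions p_i * l_i:
  H: (7/47) * 4 = 28/47
  F: (11/47) * 3 = 33/47
  B: (8/47) * 3 = 24/47
  G: (8/47) * 4 = 32/47
  E: (13/47) * 1 = 13/47
Sum = (28 + 33 + 24 + 32 + 13)/47 = 130/47

L = 130/47 = 2.7660 bits/symbol


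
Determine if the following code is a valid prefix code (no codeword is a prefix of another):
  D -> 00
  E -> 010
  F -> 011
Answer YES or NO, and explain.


Checking each pair (does one codeword prefix another?):
  D='00' vs E='010': no prefix
  D='00' vs F='011': no prefix
  E='010' vs D='00': no prefix
  E='010' vs F='011': no prefix
  F='011' vs D='00': no prefix
  F='011' vs E='010': no prefix
No violation found over all pairs.

YES -- this is a valid prefix code. No codeword is a prefix of any other codeword.


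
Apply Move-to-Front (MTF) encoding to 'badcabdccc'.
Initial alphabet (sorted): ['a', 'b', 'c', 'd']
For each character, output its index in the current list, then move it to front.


MTF encoding:
'b': index 1 in ['a', 'b', 'c', 'd'] -> ['b', 'a', 'c', 'd']
'a': index 1 in ['b', 'a', 'c', 'd'] -> ['a', 'b', 'c', 'd']
'd': index 3 in ['a', 'b', 'c', 'd'] -> ['d', 'a', 'b', 'c']
'c': index 3 in ['d', 'a', 'b', 'c'] -> ['c', 'd', 'a', 'b']
'a': index 2 in ['c', 'd', 'a', 'b'] -> ['a', 'c', 'd', 'b']
'b': index 3 in ['a', 'c', 'd', 'b'] -> ['b', 'a', 'c', 'd']
'd': index 3 in ['b', 'a', 'c', 'd'] -> ['d', 'b', 'a', 'c']
'c': index 3 in ['d', 'b', 'a', 'c'] -> ['c', 'd', 'b', 'a']
'c': index 0 in ['c', 'd', 'b', 'a'] -> ['c', 'd', 'b', 'a']
'c': index 0 in ['c', 'd', 'b', 'a'] -> ['c', 'd', 'b', 'a']


Output: [1, 1, 3, 3, 2, 3, 3, 3, 0, 0]


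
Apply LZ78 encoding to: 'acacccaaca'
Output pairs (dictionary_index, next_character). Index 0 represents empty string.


LZ78 encoding steps:
Dictionary: {0: ''}
Step 1: w='' (idx 0), next='a' -> output (0, 'a'), add 'a' as idx 1
Step 2: w='' (idx 0), next='c' -> output (0, 'c'), add 'c' as idx 2
Step 3: w='a' (idx 1), next='c' -> output (1, 'c'), add 'ac' as idx 3
Step 4: w='c' (idx 2), next='c' -> output (2, 'c'), add 'cc' as idx 4
Step 5: w='a' (idx 1), next='a' -> output (1, 'a'), add 'aa' as idx 5
Step 6: w='c' (idx 2), next='a' -> output (2, 'a'), add 'ca' as idx 6


Encoded: [(0, 'a'), (0, 'c'), (1, 'c'), (2, 'c'), (1, 'a'), (2, 'a')]


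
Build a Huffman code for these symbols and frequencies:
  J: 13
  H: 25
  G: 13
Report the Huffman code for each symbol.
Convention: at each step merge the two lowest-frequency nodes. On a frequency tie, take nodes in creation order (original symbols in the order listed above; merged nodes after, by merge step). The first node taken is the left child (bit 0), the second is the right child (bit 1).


Huffman tree construction:
Step 1: Merge J(13) + G(13) = 26
Step 2: Merge H(25) + (J+G)(26) = 51
Read each symbol's code off the tree from the root (left child = 0, right child = 1).

Codes:
  J: 10 (length 2)
  H: 0 (length 1)
  G: 11 (length 2)
Average code length: 77/51 = 1.5098 bits/symbol
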